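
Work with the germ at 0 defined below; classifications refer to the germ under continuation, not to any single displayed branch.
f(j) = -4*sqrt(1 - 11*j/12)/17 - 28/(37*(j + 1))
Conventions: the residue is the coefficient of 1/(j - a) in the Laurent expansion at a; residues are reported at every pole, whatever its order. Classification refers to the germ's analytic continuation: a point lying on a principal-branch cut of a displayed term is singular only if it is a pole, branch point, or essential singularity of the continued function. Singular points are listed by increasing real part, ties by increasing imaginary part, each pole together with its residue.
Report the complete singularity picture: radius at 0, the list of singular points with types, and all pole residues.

Denominator factor (j + 1): pole of order 1 at -1, modulus 1.
Branch term (-4/17)*sqrt(1 - j/(12/11)): its argument vanishes at j = 12/11, a square-root branch point, modulus 12/11.
The radius of convergence is the smallest modulus among the singular points: 1.
The branch term is analytic at -1 and contributes nothing to the residue; only the rational part matters.
At the order-1 pole -1 set g(j) = (j - (-1))*(rational part) = -28/37.
Simple pole: residue = g(a) at a = -1, which is -28/37.
List the singular points by increasing real part (a conjugate pair: the negative imaginary part first).

Radius of convergence at 0: 1.
At -1: a pole of order 1; residue -28/37.
At 12/11: an algebraic (square-root) branch point.


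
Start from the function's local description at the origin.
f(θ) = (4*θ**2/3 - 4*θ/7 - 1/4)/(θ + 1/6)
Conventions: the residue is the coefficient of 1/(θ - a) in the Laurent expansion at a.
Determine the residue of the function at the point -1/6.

The residue is -89/756.

At the order-1 pole -1/6 set g(θ) = (θ - (-1/6))*f(θ) = 4*θ**2/3 - 4*θ/7 - 1/4.
Simple pole: residue = g(a) at a = -1/6, which is -89/756.


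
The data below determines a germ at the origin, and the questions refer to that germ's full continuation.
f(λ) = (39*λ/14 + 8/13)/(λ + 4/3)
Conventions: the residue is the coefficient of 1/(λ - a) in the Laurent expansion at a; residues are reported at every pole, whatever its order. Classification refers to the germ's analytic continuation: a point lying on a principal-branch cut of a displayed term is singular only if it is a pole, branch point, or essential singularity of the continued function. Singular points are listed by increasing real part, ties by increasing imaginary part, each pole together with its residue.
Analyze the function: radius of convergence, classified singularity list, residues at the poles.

Denominator factor (λ + 4/3): pole of order 1 at -4/3, modulus 4/3.
The radius of convergence is the smallest modulus among the singular points: 4/3.
At the order-1 pole -4/3 set g(λ) = (λ - (-4/3))*f(λ) = 39*λ/14 + 8/13.
Simple pole: residue = g(a) at a = -4/3, which is -282/91.

Radius of convergence at 0: 4/3.
At -4/3: a pole of order 1; residue -282/91.


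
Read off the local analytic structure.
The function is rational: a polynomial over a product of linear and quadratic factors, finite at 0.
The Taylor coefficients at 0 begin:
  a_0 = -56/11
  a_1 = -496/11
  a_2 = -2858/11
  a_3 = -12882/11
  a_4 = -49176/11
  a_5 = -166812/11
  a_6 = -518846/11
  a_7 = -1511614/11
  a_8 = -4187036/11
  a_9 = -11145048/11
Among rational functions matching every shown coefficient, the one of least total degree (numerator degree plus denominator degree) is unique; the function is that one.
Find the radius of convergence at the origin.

The radius of convergence is 1/2.

No rational of total degree below 8 reproduces all 10 coefficients; solving the [2/6] Pade equations on them gives f(w) = (-11*w**2/4 + w/11 - 7/11)/((w - 1)**3*(w - 1/2)**3), whose expansion matches every shown term.
Denominator factor (w - 1)^3: pole of order 3 at 1, modulus 1.
Denominator factor (w - 1/2)^3: pole of order 3 at 1/2, modulus 1/2.
The radius of convergence is the smallest modulus among the singular points: 1/2.


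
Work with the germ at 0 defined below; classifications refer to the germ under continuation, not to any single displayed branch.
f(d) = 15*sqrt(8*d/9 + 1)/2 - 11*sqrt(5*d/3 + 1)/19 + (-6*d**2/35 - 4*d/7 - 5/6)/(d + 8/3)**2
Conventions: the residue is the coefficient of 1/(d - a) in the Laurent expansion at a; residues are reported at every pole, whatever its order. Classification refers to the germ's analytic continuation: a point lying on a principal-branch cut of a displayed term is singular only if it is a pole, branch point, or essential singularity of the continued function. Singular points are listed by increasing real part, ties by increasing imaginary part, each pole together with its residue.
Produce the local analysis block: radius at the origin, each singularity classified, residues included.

Radius of convergence at 0: 3/5.
At -8/3: a pole of order 2; residue 12/35.
At -9/8: an algebraic (square-root) branch point.
At -3/5: an algebraic (square-root) branch point.

Denominator factor (d + 8/3)^2: pole of order 2 at -8/3, modulus 8/3.
Branch term (15/2)*sqrt(1 - d/(-9/8)): its argument vanishes at d = -9/8, a square-root branch point, modulus 9/8.
Branch term (-11/19)*sqrt(1 - d/(-3/5)): its argument vanishes at d = -3/5, a square-root branch point, modulus 3/5.
The radius of convergence is the smallest modulus among the singular points: 3/5.
The branch terms are analytic at -8/3 and contribute nothing to the residue; only the rational part matters.
At the order-2 pole -8/3 set g(d) = (d - (-8/3))^2*(rational part) = -6*d**2/35 - 4*d/7 - 5/6.
Order-2 pole: residue = g'(a); g'(-8/3) = 12/35, so the residue is 12/35.
List the singular points by increasing real part (a conjugate pair: the negative imaginary part first).


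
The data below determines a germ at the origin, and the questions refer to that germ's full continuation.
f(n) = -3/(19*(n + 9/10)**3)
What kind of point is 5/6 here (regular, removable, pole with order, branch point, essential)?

The point is a regular point.

Denominator factors: n + 9/10 = 26/15 at n = 5/6 — none vanishes.
So the germ continues analytically to 5/6.


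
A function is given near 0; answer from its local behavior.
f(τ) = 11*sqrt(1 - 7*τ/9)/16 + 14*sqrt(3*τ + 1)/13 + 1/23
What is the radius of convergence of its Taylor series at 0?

The radius of convergence is 1/3.

Branch term (14/13)*sqrt(1 - τ/(-1/3)): its argument vanishes at τ = -1/3, a square-root branch point, modulus 1/3.
Branch term (11/16)*sqrt(1 - τ/(9/7)): its argument vanishes at τ = 9/7, a square-root branch point, modulus 9/7.
The radius of convergence is the smallest modulus among the singular points: 1/3.


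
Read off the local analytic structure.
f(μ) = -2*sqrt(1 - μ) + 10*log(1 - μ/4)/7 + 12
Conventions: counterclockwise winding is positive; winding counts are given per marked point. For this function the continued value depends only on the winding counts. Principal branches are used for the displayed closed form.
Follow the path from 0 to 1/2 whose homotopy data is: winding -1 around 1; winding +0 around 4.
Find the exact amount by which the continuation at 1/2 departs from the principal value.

The rational part is single-valued and drops out of the difference; each branch term changes only by its own monodromy.
(-2)*sqrt(1 - μ/(1)): winding -1 is odd, the square root flips sign, contributing -2*(-2)*sqrt(1 - (1/2)/(1)) = -2*(-2)*sqrt(1/2) = (2)*sqrt(2).
(10/7)*log(1 - μ/(4)): winding 0 around 4, so this term returns to its principal value, contribution 0.
Summing the contributions at μ = 1/2 gives (2)*sqrt(2).

Continued minus principal equals (2)*sqrt(2).


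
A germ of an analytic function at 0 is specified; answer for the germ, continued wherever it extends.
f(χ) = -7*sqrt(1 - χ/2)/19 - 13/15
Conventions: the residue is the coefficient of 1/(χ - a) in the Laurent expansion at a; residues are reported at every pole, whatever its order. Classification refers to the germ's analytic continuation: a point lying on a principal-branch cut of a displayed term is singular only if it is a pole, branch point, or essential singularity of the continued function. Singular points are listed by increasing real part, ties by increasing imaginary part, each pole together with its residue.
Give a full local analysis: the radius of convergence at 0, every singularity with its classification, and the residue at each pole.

Radius of convergence at 0: 2.
At 2: an algebraic (square-root) branch point.

Branch term (-7/19)*sqrt(1 - χ/(2)): its argument vanishes at χ = 2, a square-root branch point, modulus 2.
The radius of convergence is the smallest modulus among the singular points: 2.


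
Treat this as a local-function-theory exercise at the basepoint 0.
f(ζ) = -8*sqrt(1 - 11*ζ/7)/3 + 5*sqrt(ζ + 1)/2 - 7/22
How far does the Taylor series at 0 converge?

The radius of convergence is 7/11.

Branch term (-8/3)*sqrt(1 - ζ/(7/11)): its argument vanishes at ζ = 7/11, a square-root branch point, modulus 7/11.
Branch term (5/2)*sqrt(1 - ζ/(-1)): its argument vanishes at ζ = -1, a square-root branch point, modulus 1.
The radius of convergence is the smallest modulus among the singular points: 7/11.


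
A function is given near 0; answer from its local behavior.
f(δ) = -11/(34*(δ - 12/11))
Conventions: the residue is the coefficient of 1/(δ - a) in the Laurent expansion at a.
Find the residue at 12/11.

At the order-1 pole 12/11 set g(δ) = (δ - (12/11))*f(δ) = -11/34.
Simple pole: residue = g(a) at a = 12/11, which is -11/34.

The residue is -11/34.


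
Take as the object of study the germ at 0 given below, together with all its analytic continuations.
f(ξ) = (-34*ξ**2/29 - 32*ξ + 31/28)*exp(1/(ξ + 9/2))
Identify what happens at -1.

There is no denominator, hence no pole anywhere.
The essential point of exp(1/(ξ - (-9/2))) is -9/2, not -1.
So the germ continues analytically to -1.

The point is a regular point.


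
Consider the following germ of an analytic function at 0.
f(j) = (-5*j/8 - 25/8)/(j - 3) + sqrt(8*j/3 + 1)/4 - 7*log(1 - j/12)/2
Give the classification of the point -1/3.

The point is a regular point.

Denominator factors: j - 3 = -10/3 at j = -1/3 — none vanishes.
Branch term log(1 - j/(12)): argument at -1/3 is 37/36, nonzero, so -1/3 is not its branch point (a point on a principal cut is still regular for the continued germ).
Branch term sqrt(1 - j/(-3/8)): argument at -1/3 is 1/9, nonzero, so -1/3 is not its branch point (a point on a principal cut is still regular for the continued germ).
So the germ continues analytically to -1/3.


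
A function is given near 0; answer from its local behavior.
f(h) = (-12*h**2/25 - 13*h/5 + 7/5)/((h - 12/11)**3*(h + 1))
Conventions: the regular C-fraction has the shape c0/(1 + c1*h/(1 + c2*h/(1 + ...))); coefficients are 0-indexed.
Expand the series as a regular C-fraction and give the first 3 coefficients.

The regular C-fraction coefficients are [-9317/8640, 3/28, -3677/1260].

Taylor coefficients (expand at 0): a_0 = -9317/8640, a_1 = 1331/11520, a_2 = 336743/1036800.
c0 = a_0 = -9317/8640. Peel one level at a time: if S = 1 + c*h/S' with S'(0) = 1, then c is the h-coefficient of S and S' = c*h/(S - 1).
S_1 = c0/f = 1 + (3/28)*h + (3677/11760)*h^2 + ...; c1 = 3/28.
S_2 = c1*h/(S_1 - 1) = 1 + (-3677/1260)*h + ...; c2 = -3677/1260.


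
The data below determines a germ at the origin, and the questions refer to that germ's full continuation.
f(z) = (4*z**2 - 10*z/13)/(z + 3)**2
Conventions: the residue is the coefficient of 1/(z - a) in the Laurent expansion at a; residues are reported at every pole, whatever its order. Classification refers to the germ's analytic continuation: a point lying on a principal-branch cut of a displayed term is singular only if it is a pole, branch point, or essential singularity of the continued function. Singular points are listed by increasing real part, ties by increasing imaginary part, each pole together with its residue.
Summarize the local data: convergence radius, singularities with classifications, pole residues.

Radius of convergence at 0: 3.
At -3: a pole of order 2; residue -322/13.

Denominator factor (z + 3)^2: pole of order 2 at -3, modulus 3.
The radius of convergence is the smallest modulus among the singular points: 3.
At the order-2 pole -3 set g(z) = (z - (-3))^2*f(z) = 4*z**2 - 10*z/13.
Order-2 pole: residue = g'(a); g'(-3) = -322/13, so the residue is -322/13.


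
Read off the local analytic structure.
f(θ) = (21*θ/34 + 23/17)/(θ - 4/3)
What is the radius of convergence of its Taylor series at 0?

The radius of convergence is 4/3.

Denominator factor (θ - 4/3): pole of order 1 at 4/3, modulus 4/3.
The radius of convergence is the smallest modulus among the singular points: 4/3.


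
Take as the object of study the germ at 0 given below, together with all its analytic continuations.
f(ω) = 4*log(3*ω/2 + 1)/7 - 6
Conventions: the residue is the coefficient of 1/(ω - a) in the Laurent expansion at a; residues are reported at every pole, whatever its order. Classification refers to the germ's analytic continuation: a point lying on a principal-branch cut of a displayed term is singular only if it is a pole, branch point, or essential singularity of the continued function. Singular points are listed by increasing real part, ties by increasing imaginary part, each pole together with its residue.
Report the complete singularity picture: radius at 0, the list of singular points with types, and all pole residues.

Branch term (4/7)*log(1 - ω/(-2/3)): its argument vanishes at ω = -2/3, a logarithmic branch point, modulus 2/3.
The radius of convergence is the smallest modulus among the singular points: 2/3.

Radius of convergence at 0: 2/3.
At -2/3: a logarithmic branch point.


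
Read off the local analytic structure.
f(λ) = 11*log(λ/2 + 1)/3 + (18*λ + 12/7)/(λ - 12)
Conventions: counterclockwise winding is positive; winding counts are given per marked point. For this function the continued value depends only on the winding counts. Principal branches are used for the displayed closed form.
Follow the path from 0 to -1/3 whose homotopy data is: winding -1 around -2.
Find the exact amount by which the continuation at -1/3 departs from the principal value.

The rational part is single-valued and drops out of the difference; each branch term changes only by its own monodromy.
(11/3)*log(1 - λ/(-2)): each positive loop around -2 adds 2*pi*i to the log, so winding -1 contributes (11/3)*(-1)*2*pi*i = -(22/3)*pi*i.
Summing the contributions at λ = -1/3 gives -(22/3)*pi*i.

Continued minus principal equals -(22/3)*pi*i.


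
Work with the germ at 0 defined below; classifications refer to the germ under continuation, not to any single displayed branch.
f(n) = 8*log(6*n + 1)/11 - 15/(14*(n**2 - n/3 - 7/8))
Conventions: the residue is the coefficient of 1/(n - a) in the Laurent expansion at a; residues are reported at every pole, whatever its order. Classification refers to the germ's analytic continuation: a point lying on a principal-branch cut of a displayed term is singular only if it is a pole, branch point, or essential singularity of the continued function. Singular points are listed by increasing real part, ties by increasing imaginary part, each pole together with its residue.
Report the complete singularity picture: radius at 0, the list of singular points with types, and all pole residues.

Radius of convergence at 0: 1/6.
At 1/6 - (1/12)*sqrt(130): a pole of order 1; residue (9/182)*sqrt(130).
At -1/6: a logarithmic branch point.
At 1/6 + (1/12)*sqrt(130): a pole of order 1; residue -(9/182)*sqrt(130).

Denominator factor (n**2 - n/3 - 7/8): discriminant 65/18, real irrational roots 1/6 + (1/12)*sqrt(130) and 1/6 - (1/12)*sqrt(130); poles of order 1, moduli 1/6 + (1/12)*sqrt(130) and -1/6 + (1/12)*sqrt(130).
Branch term (8/11)*log(1 - n/(-1/6)): its argument vanishes at n = -1/6, a logarithmic branch point, modulus 1/6.
The radius of convergence is the smallest modulus among the singular points: 1/6.
The branch term is analytic at 1/6 - (1/12)*sqrt(130) and contributes nothing to the residue; only the rational part matters.
The factor n**2 - n/3 - 7/8 splits as (n - a)(n - a') with a = 1/6 - (1/12)*sqrt(130), a' = 1/6 + (1/12)*sqrt(130). At the order-1 pole a set g(n) = (n - a)*(rational part) = [-15/14] / (n - a').
Simple pole: residue = g(a) at a = 1/6 - (1/12)*sqrt(130), which is (9/182)*sqrt(130).
The branch term is analytic at 1/6 + (1/12)*sqrt(130) and contributes nothing to the residue; only the rational part matters.
The factor n**2 - n/3 - 7/8 splits as (n - a)(n - a') with a = 1/6 + (1/12)*sqrt(130), a' = 1/6 - (1/12)*sqrt(130). At the order-1 pole a set g(n) = (n - a)*(rational part) = [-15/14] / (n - a').
Simple pole: residue = g(a) at a = 1/6 + (1/12)*sqrt(130), which is -(9/182)*sqrt(130).
List the singular points by increasing real part (a conjugate pair: the negative imaginary part first).


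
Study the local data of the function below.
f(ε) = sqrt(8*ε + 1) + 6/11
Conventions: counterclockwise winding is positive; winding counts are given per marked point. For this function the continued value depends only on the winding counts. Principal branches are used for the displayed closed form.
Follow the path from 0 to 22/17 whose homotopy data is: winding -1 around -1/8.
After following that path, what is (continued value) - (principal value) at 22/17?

The rational part is single-valued and drops out of the difference; each branch term changes only by its own monodromy.
(1)*sqrt(1 - ε/(-1/8)): winding -1 is odd, the square root flips sign, contributing -2*(1)*sqrt(1 - (22/17)/(-1/8)) = -2*(1)*sqrt(193/17) = -(2/17)*sqrt(3281).
Summing the contributions at ε = 22/17 gives -(2/17)*sqrt(3281).

Continued minus principal equals -(2/17)*sqrt(3281).


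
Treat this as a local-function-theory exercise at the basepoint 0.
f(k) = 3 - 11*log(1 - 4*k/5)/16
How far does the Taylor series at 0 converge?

Branch term (-11/16)*log(1 - k/(5/4)): its argument vanishes at k = 5/4, a logarithmic branch point, modulus 5/4.
The radius of convergence is the smallest modulus among the singular points: 5/4.

The radius of convergence is 5/4.


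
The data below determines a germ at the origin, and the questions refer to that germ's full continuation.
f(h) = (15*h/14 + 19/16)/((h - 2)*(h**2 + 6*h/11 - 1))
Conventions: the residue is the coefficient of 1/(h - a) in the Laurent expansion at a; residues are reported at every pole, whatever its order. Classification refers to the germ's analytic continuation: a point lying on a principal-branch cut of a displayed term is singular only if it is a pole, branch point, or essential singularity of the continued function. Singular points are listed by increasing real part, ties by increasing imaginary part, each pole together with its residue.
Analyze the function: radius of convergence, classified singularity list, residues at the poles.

Radius of convergence at 0: -3/11 + (1/11)*sqrt(130).
At -3/11 - (1/11)*sqrt(130): a pole of order 1; residue -4103/10080 + (1727/52416)*sqrt(130).
At -3/11 + (1/11)*sqrt(130): a pole of order 1; residue -4103/10080 - (1727/52416)*sqrt(130).
At 2: a pole of order 1; residue 4103/5040.


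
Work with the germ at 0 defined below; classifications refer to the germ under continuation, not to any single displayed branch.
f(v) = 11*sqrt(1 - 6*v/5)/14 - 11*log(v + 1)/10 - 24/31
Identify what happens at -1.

The term (-11/10)*log(1 - v/(-1)) has argument 1 - -1/(-1) = 0 at -1: a logarithmic (infinitely-sheeted) branch point; the remaining terms are analytic or single-valued there.

The point is a logarithmic branch point.


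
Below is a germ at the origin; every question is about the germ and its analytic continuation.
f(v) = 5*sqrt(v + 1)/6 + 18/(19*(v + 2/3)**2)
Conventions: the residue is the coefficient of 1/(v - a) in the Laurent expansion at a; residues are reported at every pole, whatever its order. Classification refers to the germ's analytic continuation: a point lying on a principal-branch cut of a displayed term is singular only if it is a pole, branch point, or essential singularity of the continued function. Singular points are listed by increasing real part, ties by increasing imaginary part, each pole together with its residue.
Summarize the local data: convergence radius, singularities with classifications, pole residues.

Denominator factor (v + 2/3)^2: pole of order 2 at -2/3, modulus 2/3.
Branch term (5/6)*sqrt(1 - v/(-1)): its argument vanishes at v = -1, a square-root branch point, modulus 1.
The radius of convergence is the smallest modulus among the singular points: 2/3.
The branch term is analytic at -2/3 and contributes nothing to the residue; only the rational part matters.
At the order-2 pole -2/3 set g(v) = (v - (-2/3))^2*(rational part) = 18/19.
Order-2 pole: residue = g'(a); g'(-2/3) = 0, so the residue is 0.
List the singular points by increasing real part (a conjugate pair: the negative imaginary part first).

Radius of convergence at 0: 2/3.
At -1: an algebraic (square-root) branch point.
At -2/3: a pole of order 2; residue 0.


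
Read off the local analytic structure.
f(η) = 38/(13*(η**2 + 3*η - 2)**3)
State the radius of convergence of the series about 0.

The radius of convergence is -3/2 + (1/2)*sqrt(17).

Denominator factor (η**2 + 3*η - 2)^3: discriminant 17, real irrational roots -3/2 + (1/2)*sqrt(17) and -3/2 - (1/2)*sqrt(17); poles of order 3, moduli -3/2 + (1/2)*sqrt(17) and 3/2 + (1/2)*sqrt(17).
The radius of convergence is the smallest modulus among the singular points: -3/2 + (1/2)*sqrt(17).


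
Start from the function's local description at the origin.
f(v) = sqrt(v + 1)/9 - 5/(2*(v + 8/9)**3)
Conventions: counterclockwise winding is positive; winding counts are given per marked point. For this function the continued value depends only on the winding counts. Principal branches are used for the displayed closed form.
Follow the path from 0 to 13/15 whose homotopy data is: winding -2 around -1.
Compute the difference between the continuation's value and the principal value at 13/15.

Continued minus principal equals 0.

The rational part is single-valued and drops out of the difference; each branch term changes only by its own monodromy.
(1/9)*sqrt(1 - v/(-1)): winding -2 is even, the square root returns to the same sheet, contribution 0.
Summing the contributions at v = 13/15 gives 0.


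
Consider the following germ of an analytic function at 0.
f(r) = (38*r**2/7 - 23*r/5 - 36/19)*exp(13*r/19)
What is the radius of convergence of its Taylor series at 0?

The factor exp(13*r/19) is entire and contributes no finite singular point.
The polynomial part has no poles.
No finite singular points: the Taylor series at 0 converges everywhere.

The radius of convergence is infinite.


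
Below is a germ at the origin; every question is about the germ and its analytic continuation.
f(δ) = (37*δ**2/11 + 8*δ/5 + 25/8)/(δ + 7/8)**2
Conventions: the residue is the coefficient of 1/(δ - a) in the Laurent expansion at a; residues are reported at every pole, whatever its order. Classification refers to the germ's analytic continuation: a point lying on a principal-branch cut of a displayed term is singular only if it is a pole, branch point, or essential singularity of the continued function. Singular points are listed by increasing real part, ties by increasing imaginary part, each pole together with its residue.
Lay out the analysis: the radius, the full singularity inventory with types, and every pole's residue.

Radius of convergence at 0: 7/8.
At -7/8: a pole of order 2; residue -943/220.

Denominator factor (δ + 7/8)^2: pole of order 2 at -7/8, modulus 7/8.
The radius of convergence is the smallest modulus among the singular points: 7/8.
At the order-2 pole -7/8 set g(δ) = (δ - (-7/8))^2*f(δ) = 37*δ**2/11 + 8*δ/5 + 25/8.
Order-2 pole: residue = g'(a); g'(-7/8) = -943/220, so the residue is -943/220.


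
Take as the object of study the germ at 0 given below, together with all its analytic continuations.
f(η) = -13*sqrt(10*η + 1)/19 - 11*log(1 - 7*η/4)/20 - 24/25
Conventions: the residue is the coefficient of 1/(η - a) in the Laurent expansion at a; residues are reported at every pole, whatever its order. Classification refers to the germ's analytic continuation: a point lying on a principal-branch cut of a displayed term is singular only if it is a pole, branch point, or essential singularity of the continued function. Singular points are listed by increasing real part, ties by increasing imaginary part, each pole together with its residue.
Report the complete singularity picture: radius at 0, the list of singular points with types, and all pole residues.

Branch term (-11/20)*log(1 - η/(4/7)): its argument vanishes at η = 4/7, a logarithmic branch point, modulus 4/7.
Branch term (-13/19)*sqrt(1 - η/(-1/10)): its argument vanishes at η = -1/10, a square-root branch point, modulus 1/10.
The radius of convergence is the smallest modulus among the singular points: 1/10.
List the singular points by increasing real part (a conjugate pair: the negative imaginary part first).

Radius of convergence at 0: 1/10.
At -1/10: an algebraic (square-root) branch point.
At 4/7: a logarithmic branch point.


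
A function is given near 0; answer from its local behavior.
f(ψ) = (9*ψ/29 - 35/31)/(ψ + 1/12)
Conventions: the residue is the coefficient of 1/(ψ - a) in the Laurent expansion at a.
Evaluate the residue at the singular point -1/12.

At the order-1 pole -1/12 set g(ψ) = (ψ - (-1/12))*f(ψ) = 9*ψ/29 - 35/31.
Simple pole: residue = g(a) at a = -1/12, which is -4153/3596.

The residue is -4153/3596.


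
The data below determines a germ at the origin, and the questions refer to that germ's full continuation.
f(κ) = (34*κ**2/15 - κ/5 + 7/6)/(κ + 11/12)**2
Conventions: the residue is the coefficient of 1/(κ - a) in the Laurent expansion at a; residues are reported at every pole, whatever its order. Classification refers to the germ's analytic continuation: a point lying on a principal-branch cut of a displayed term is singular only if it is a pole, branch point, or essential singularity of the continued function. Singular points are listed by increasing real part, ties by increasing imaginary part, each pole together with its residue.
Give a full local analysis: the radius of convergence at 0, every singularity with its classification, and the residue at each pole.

Denominator factor (κ + 11/12)^2: pole of order 2 at -11/12, modulus 11/12.
The radius of convergence is the smallest modulus among the singular points: 11/12.
At the order-2 pole -11/12 set g(κ) = (κ - (-11/12))^2*f(κ) = 34*κ**2/15 - κ/5 + 7/6.
Order-2 pole: residue = g'(a); g'(-11/12) = -196/45, so the residue is -196/45.

Radius of convergence at 0: 11/12.
At -11/12: a pole of order 2; residue -196/45.


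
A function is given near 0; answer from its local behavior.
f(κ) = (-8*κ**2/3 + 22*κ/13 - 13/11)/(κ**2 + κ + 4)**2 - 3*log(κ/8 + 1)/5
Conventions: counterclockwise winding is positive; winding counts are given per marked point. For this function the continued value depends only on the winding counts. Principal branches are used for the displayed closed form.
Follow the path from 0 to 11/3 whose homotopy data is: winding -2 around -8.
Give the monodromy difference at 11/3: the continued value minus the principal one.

Continued minus principal equals (12/5)*pi*i.

The rational part is single-valued and drops out of the difference; each branch term changes only by its own monodromy.
(-3/5)*log(1 - κ/(-8)): each positive loop around -8 adds 2*pi*i to the log, so winding -2 contributes (-3/5)*(-2)*2*pi*i = (12/5)*pi*i.
Summing the contributions at κ = 11/3 gives (12/5)*pi*i.


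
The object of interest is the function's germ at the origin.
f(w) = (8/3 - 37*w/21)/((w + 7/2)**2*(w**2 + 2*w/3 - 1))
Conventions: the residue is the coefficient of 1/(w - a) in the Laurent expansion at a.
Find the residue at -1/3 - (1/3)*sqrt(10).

The factor w**2 + 2*w/3 - 1 splits as (w - a)(w - a') with a = -1/3 - (1/3)*sqrt(10), a' = -1/3 + (1/3)*sqrt(10). At the order-1 pole a set g(w) = (w - a)*f(w) = [(8/3 - 37*w/21)/(w + 7/2)**2] / (w - a').
Simple pole: residue = g(a) at a = -1/3 - (1/3)*sqrt(10), which is -20278/80143 - (7355/80143)*sqrt(10).

The residue is -20278/80143 - (7355/80143)*sqrt(10).


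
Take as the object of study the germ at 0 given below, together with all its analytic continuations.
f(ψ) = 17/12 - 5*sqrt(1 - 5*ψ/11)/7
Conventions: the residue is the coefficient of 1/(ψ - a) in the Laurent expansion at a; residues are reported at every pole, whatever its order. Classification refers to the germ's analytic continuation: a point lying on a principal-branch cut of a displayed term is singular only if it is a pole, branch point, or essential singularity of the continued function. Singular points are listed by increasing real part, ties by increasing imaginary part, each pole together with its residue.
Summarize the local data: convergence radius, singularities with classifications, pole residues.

Radius of convergence at 0: 11/5.
At 11/5: an algebraic (square-root) branch point.

Branch term (-5/7)*sqrt(1 - ψ/(11/5)): its argument vanishes at ψ = 11/5, a square-root branch point, modulus 11/5.
The radius of convergence is the smallest modulus among the singular points: 11/5.


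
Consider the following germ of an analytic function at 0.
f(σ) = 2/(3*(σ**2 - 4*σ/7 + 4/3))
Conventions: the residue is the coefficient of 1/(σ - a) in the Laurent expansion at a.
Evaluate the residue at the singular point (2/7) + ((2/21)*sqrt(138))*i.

The factor σ**2 - 4*σ/7 + 4/3 splits as (σ - a)(σ - a') with a = (2/7) + ((2/21)*sqrt(138))*i, a' = (2/7) - ((2/21)*sqrt(138))*i. At the order-1 pole a set g(σ) = (σ - a)*f(σ) = [2/3] / (σ - a').
Simple pole: residue = g(a) at a = (2/7) + ((2/21)*sqrt(138))*i, which is -((7/276)*sqrt(138))*i.

The residue is -((7/276)*sqrt(138))*i.


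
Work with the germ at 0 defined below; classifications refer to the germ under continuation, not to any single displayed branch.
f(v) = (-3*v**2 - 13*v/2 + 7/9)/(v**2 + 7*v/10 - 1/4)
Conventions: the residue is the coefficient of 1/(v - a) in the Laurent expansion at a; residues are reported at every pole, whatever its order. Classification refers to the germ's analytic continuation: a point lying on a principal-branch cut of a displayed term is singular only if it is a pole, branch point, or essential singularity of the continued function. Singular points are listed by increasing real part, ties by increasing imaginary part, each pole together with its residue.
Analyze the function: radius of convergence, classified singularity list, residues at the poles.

Denominator factor (v**2 + 7*v/10 - 1/4): discriminant 149/100, real irrational roots -7/20 + (1/20)*sqrt(149) and -7/20 - (1/20)*sqrt(149); poles of order 1, moduli -7/20 + (1/20)*sqrt(149) and 7/20 + (1/20)*sqrt(149).
The radius of convergence is the smallest modulus among the singular points: -7/20 + (1/20)*sqrt(149).
The factor v**2 + 7*v/10 - 1/4 splits as (v - a)(v - a') with a = -7/20 - (1/20)*sqrt(149), a' = -7/20 + (1/20)*sqrt(149). At the order-1 pole a set g(v) = (v - a)*f(v) = [-3*v**2 - 13*v/2 + 7/9] / (v - a').
Simple pole: residue = g(a) at a = -7/20 - (1/20)*sqrt(149), which is -11/5 - (1411/13410)*sqrt(149).
The factor v**2 + 7*v/10 - 1/4 splits as (v - a)(v - a') with a = -7/20 + (1/20)*sqrt(149), a' = -7/20 - (1/20)*sqrt(149). At the order-1 pole a set g(v) = (v - a)*f(v) = [-3*v**2 - 13*v/2 + 7/9] / (v - a').
Simple pole: residue = g(a) at a = -7/20 + (1/20)*sqrt(149), which is -11/5 + (1411/13410)*sqrt(149).
List the singular points by increasing real part (a conjugate pair: the negative imaginary part first).

Radius of convergence at 0: -7/20 + (1/20)*sqrt(149).
At -7/20 - (1/20)*sqrt(149): a pole of order 1; residue -11/5 - (1411/13410)*sqrt(149).
At -7/20 + (1/20)*sqrt(149): a pole of order 1; residue -11/5 + (1411/13410)*sqrt(149).


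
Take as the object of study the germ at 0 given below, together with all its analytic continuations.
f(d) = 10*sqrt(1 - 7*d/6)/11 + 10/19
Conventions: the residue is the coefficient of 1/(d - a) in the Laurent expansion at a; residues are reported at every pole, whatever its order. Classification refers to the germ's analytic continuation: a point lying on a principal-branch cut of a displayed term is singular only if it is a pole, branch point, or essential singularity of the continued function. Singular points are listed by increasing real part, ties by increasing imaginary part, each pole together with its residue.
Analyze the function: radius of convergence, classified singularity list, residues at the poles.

Radius of convergence at 0: 6/7.
At 6/7: an algebraic (square-root) branch point.

Branch term (10/11)*sqrt(1 - d/(6/7)): its argument vanishes at d = 6/7, a square-root branch point, modulus 6/7.
The radius of convergence is the smallest modulus among the singular points: 6/7.


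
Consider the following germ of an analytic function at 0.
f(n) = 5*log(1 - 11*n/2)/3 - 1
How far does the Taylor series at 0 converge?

Branch term (5/3)*log(1 - n/(2/11)): its argument vanishes at n = 2/11, a logarithmic branch point, modulus 2/11.
The radius of convergence is the smallest modulus among the singular points: 2/11.

The radius of convergence is 2/11.


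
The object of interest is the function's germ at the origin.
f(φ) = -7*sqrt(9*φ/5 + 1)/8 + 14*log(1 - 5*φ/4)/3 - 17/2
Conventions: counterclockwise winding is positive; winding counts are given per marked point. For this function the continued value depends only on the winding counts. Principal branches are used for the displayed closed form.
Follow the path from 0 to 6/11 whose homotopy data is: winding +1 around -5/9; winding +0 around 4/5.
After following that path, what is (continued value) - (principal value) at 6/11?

The rational part is single-valued and drops out of the difference; each branch term changes only by its own monodromy.
(-7/8)*sqrt(1 - φ/(-5/9)): winding +1 is odd, the square root flips sign, contributing -2*(-7/8)*sqrt(1 - (6/11)/(-5/9)) = -2*(-7/8)*sqrt(109/55) = (7/220)*sqrt(5995).
(14/3)*log(1 - φ/(4/5)): winding 0 around 4/5, so this term returns to its principal value, contribution 0.
Summing the contributions at φ = 6/11 gives (7/220)*sqrt(5995).

Continued minus principal equals (7/220)*sqrt(5995).


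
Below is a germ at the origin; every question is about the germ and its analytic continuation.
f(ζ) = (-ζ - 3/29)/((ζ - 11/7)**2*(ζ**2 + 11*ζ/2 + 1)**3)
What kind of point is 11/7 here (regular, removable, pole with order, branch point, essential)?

The denominator factor ζ - 11/7 vanishes at 11/7 and appears to the power 2; the numerator there equals -340/203, nonzero, and no other factor vanishes.
Hence a pole whose order is the multiplicity, 2.

The point is a pole of order 2.


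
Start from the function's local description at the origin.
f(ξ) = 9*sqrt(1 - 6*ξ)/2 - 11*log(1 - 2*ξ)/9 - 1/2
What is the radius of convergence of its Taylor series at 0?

The radius of convergence is 1/6.

Branch term (-11/9)*log(1 - ξ/(1/2)): its argument vanishes at ξ = 1/2, a logarithmic branch point, modulus 1/2.
Branch term (9/2)*sqrt(1 - ξ/(1/6)): its argument vanishes at ξ = 1/6, a square-root branch point, modulus 1/6.
The radius of convergence is the smallest modulus among the singular points: 1/6.


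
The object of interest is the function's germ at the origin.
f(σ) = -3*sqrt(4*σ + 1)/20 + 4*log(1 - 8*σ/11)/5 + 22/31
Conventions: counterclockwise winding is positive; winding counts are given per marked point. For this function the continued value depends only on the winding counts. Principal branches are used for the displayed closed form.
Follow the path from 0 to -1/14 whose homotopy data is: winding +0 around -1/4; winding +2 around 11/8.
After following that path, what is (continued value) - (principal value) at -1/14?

Continued minus principal equals (16/5)*pi*i.

The rational part is single-valued and drops out of the difference; each branch term changes only by its own monodromy.
(-3/20)*sqrt(1 - σ/(-1/4)): winding +0 is even, the square root returns to the same sheet, contribution 0.
(4/5)*log(1 - σ/(11/8)): each positive loop around 11/8 adds 2*pi*i to the log, so winding +2 contributes (4/5)*(2)*2*pi*i = (16/5)*pi*i.
Summing the contributions at σ = -1/14 gives (16/5)*pi*i.


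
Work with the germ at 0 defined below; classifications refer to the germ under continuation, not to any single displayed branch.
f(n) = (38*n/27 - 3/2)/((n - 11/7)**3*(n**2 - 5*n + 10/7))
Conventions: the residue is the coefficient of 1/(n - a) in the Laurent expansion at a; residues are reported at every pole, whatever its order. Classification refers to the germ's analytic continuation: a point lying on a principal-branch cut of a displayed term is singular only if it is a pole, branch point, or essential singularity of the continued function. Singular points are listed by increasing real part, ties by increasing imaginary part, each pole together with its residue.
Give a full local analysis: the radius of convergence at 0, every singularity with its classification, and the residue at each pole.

Radius of convergence at 0: 5/2 - (3/14)*sqrt(105).
At 5/2 - (3/14)*sqrt(105): a pole of order 1; residue -32250575/788549472 - (273721889/35484726240)*sqrt(105).
At 11/7: a pole of order 3; residue 32250575/394274736.
At 5/2 + (3/14)*sqrt(105): a pole of order 1; residue -32250575/788549472 + (273721889/35484726240)*sqrt(105).


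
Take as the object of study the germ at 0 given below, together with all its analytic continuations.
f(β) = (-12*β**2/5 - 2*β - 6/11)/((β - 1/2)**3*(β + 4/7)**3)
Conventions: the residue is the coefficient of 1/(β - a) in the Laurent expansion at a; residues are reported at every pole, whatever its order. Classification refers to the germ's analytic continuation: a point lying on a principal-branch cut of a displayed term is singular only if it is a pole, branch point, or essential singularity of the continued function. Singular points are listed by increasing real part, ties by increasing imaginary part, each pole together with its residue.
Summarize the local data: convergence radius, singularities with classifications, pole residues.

Denominator factor (β + 4/7)^3: pole of order 3 at -4/7, modulus 4/7.
Denominator factor (β - 1/2)^3: pole of order 3 at 1/2, modulus 1/2.
The radius of convergence is the smallest modulus among the singular points: 1/2.
At the order-3 pole -4/7 set g(β) = (β - (-4/7))^3*f(β) = (-12*β**2/5 - 2*β - 6/11)/(β - 1/2)**3.
Order-3 pole: residue = g''(a)/2; g''(-4/7) = 29283968/13921875, so the residue is 14641984/13921875.
At the order-3 pole 1/2 set g(β) = (β - (1/2))^3*f(β) = (-12*β**2/5 - 2*β - 6/11)/(β + 4/7)**3.
Order-3 pole: residue = g''(a)/2; g''(1/2) = -29283968/13921875, so the residue is -14641984/13921875.
List the singular points by increasing real part (a conjugate pair: the negative imaginary part first).

Radius of convergence at 0: 1/2.
At -4/7: a pole of order 3; residue 14641984/13921875.
At 1/2: a pole of order 3; residue -14641984/13921875.


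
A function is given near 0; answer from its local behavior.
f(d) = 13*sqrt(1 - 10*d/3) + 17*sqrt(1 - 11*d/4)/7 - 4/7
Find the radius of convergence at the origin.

Branch term (13)*sqrt(1 - d/(3/10)): its argument vanishes at d = 3/10, a square-root branch point, modulus 3/10.
Branch term (17/7)*sqrt(1 - d/(4/11)): its argument vanishes at d = 4/11, a square-root branch point, modulus 4/11.
The radius of convergence is the smallest modulus among the singular points: 3/10.

The radius of convergence is 3/10.


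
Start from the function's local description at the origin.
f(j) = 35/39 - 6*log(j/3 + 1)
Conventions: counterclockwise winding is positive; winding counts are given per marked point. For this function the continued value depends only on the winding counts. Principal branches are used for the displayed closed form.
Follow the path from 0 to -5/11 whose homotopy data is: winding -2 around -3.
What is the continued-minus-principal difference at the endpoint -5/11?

The rational part is single-valued and drops out of the difference; each branch term changes only by its own monodromy.
(-6)*log(1 - j/(-3)): each positive loop around -3 adds 2*pi*i to the log, so winding -2 contributes (-6)*(-2)*2*pi*i = (24)*pi*i.
Summing the contributions at j = -5/11 gives (24)*pi*i.

Continued minus principal equals (24)*pi*i.
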